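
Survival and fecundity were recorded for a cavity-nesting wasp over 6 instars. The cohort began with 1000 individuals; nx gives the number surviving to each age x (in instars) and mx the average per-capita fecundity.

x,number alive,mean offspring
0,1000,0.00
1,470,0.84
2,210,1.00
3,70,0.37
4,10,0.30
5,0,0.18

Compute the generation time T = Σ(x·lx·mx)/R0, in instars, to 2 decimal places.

1.43

lx = nx/n0 = nx/1000: 1, 0.47, 0.21, 0.07, 0.01, 0
lx·mx: 0, 0.3948, 0.21, 0.0259, 0.003, 0 → R0 = 0.6337
x·lx·mx: 0, 0.3948, 0.42, 0.0777, 0.012, 0 → Σ = 0.9045
T = 0.9045 / 0.6337 = 1.427332… → 1.43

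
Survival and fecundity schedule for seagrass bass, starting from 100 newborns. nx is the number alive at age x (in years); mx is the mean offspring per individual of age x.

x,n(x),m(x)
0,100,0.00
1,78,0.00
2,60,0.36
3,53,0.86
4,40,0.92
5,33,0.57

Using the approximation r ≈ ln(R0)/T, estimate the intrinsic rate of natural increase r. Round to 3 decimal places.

0.060

lx = nx/n0 = nx/100: 1, 0.78, 0.6, 0.53, 0.4, 0.33
R0 = Σ lx·mx = 0 + 0 + 0.216 + 0.4558 + 0.368 + 0.1881 = 1.2279
Σ x·lx·mx = 4.2119; T = 4.2119/1.2279 = 3.43017…
r ≈ ln(R0)/T = ln(1.2279)/3.43017… = 0.05985… → 0.060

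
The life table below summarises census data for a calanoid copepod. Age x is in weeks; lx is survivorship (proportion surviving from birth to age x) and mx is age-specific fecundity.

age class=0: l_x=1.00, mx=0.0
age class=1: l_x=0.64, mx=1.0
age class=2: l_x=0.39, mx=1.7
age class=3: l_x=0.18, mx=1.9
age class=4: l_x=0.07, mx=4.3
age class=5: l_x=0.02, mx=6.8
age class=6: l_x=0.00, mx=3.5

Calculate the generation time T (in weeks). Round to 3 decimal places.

2.342

lx·mx: 0, 0.64, 0.663, 0.342, 0.301, 0.136, 0 → R0 = 2.082
x·lx·mx: 0, 0.64, 1.326, 1.026, 1.204, 0.68, 0 → Σ = 4.876
T = 4.876 / 2.082 = 2.341979… → 2.342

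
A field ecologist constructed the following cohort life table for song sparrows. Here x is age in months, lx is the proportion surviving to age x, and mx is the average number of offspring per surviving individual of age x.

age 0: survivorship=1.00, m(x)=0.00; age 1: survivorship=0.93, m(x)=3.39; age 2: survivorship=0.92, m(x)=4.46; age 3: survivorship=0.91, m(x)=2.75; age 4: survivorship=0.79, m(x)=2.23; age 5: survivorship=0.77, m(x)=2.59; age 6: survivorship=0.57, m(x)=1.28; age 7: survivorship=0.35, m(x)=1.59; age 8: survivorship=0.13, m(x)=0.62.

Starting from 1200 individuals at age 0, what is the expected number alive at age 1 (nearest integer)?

1116

Expected survivors = N0 · l_1 = 1200 × 0.93 = 1116 → 1116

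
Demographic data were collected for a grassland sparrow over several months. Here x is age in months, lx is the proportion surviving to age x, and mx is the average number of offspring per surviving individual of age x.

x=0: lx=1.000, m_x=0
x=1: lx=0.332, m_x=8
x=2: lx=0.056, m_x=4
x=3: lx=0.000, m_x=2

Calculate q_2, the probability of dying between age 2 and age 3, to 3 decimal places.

1.000

q_2 = (l_2 − l_3) / l_2 = (0.056 − 0) / 0.056
     = 0.056 / 0.056 = 1 → 1.000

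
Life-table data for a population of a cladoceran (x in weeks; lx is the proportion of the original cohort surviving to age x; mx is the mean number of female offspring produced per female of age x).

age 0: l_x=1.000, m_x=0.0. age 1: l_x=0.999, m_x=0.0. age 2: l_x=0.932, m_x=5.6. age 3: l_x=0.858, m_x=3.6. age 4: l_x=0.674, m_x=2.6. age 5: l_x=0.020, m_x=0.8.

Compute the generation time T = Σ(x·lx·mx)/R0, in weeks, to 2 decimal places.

lx·mx: 0, 0, 5.2192, 3.0888, 1.7524, 0.016 → R0 = 10.0764
x·lx·mx: 0, 0, 10.4384, 9.2664, 7.0096, 0.08 → Σ = 26.7944
T = 26.7944 / 10.0764 = 2.659124… → 2.66

2.66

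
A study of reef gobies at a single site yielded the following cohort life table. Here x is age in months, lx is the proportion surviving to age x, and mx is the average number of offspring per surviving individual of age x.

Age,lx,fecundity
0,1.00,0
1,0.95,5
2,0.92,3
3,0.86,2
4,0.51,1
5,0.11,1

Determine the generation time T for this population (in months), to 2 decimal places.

1.83

lx·mx: 0, 4.75, 2.76, 1.72, 0.51, 0.11 → R0 = 9.85
x·lx·mx: 0, 4.75, 5.52, 5.16, 2.04, 0.55 → Σ = 18.02
T = 18.02 / 9.85 = 1.829442… → 1.83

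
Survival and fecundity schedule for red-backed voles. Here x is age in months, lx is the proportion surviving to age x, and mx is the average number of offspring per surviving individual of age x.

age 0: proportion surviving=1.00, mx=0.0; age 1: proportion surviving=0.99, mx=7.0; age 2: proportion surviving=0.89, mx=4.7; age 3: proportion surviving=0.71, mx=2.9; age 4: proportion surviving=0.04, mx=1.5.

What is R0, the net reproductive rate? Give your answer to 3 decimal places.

13.232

lx·mx by age: 0, 6.93, 4.183, 2.059, 0.06
R0 = Σ lx·mx = 13.232 → 13.232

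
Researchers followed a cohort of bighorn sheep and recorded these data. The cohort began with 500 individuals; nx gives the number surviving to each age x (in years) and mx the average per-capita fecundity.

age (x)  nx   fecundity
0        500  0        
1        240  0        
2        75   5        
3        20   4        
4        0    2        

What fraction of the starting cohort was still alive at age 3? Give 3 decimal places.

0.040

l_3 = n_3/n_0 = 20/500 = 0.04 → 0.040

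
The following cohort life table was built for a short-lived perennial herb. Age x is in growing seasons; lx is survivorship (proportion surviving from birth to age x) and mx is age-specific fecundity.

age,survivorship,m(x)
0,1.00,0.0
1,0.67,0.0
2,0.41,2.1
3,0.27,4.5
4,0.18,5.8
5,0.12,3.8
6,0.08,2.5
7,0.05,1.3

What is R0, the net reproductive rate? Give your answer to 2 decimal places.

3.84

lx·mx by age: 0, 0, 0.861, 1.215, 1.044, 0.456, 0.2, 0.065
R0 = Σ lx·mx = 3.841 → 3.84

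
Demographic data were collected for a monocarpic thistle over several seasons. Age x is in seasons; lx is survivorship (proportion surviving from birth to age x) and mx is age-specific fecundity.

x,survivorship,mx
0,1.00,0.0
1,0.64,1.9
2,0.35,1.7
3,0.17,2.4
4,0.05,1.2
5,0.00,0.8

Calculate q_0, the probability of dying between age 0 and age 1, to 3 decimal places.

0.360

q_0 = (l_0 − l_1) / l_0 = (1 − 0.64) / 1
     = 0.36 / 1 = 0.36 → 0.360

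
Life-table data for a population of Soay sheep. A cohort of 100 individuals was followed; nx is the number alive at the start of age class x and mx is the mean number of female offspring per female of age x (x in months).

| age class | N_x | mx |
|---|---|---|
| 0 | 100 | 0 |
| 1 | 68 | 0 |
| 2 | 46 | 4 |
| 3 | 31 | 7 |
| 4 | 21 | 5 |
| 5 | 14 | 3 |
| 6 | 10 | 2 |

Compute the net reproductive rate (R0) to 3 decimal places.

lx = nx/n0 = nx/100: 1, 0.68, 0.46, 0.31, 0.21, 0.14, 0.1
lx·mx by age: 0, 0, 1.84, 2.17, 1.05, 0.42, 0.2
R0 = Σ lx·mx = 5.68 → 5.680

5.680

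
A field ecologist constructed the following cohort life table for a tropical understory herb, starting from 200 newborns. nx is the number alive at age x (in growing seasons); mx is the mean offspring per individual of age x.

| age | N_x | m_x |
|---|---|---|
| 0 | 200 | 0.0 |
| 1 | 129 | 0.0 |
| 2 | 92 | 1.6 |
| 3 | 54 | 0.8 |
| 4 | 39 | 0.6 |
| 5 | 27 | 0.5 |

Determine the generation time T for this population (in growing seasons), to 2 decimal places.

2.57

lx = nx/n0 = nx/200: 1, 0.645, 0.46, 0.27, 0.195, 0.135
lx·mx: 0, 0, 0.736, 0.216, 0.117, 0.0675 → R0 = 1.1365
x·lx·mx: 0, 0, 1.472, 0.648, 0.468, 0.3375 → Σ = 2.9255
T = 2.9255 / 1.1365 = 2.574131… → 2.57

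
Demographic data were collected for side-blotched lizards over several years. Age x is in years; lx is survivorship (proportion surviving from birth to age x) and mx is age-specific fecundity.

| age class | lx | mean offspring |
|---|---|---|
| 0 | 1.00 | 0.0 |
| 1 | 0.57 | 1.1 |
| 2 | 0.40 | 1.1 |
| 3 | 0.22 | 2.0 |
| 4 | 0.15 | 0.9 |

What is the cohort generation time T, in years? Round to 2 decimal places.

lx·mx: 0, 0.627, 0.44, 0.44, 0.135 → R0 = 1.642
x·lx·mx: 0, 0.627, 0.88, 1.32, 0.54 → Σ = 3.367
T = 3.367 / 1.642 = 2.050548… → 2.05

2.05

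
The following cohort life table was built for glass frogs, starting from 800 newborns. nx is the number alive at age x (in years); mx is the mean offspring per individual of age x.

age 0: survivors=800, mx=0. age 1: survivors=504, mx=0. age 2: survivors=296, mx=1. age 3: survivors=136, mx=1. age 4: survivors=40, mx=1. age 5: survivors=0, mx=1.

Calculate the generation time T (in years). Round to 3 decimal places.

lx = nx/n0 = nx/800: 1, 0.63, 0.37, 0.17, 0.05, 0
lx·mx: 0, 0, 0.37, 0.17, 0.05, 0 → R0 = 0.59
x·lx·mx: 0, 0, 0.74, 0.51, 0.2, 0 → Σ = 1.45
T = 1.45 / 0.59 = 2.457627… → 2.458

2.458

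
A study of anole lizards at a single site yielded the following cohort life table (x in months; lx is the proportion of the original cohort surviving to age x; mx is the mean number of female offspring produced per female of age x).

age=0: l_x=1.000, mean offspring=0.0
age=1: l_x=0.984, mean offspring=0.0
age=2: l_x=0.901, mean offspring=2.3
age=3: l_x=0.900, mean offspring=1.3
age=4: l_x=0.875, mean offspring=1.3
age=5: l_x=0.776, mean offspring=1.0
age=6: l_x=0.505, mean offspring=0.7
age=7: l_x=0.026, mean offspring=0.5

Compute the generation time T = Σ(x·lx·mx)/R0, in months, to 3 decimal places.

lx·mx: 0, 0, 2.0723, 1.17, 1.1375, 0.776, 0.3535, 0.013 → R0 = 5.5223
x·lx·mx: 0, 0, 4.1446, 3.51, 4.55, 3.88, 2.121, 0.091 → Σ = 18.2966
T = 18.2966 / 5.5223 = 3.313221… → 3.313

3.313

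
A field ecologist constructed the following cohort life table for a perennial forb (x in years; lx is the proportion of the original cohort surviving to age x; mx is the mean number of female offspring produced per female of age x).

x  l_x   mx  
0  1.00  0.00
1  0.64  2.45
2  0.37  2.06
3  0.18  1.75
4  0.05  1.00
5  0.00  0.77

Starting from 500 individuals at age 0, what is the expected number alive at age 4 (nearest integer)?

25

Expected survivors = N0 · l_4 = 500 × 0.05 = 25 → 25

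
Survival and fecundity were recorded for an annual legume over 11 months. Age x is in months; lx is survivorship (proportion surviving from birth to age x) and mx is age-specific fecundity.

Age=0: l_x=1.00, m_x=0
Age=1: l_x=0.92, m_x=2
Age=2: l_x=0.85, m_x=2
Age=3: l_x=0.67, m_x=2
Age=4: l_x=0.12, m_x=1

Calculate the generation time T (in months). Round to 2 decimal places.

lx·mx: 0, 1.84, 1.7, 1.34, 0.12 → R0 = 5
x·lx·mx: 0, 1.84, 3.4, 4.02, 0.48 → Σ = 9.74
T = 9.74 / 5 = 1.948 → 1.95

1.95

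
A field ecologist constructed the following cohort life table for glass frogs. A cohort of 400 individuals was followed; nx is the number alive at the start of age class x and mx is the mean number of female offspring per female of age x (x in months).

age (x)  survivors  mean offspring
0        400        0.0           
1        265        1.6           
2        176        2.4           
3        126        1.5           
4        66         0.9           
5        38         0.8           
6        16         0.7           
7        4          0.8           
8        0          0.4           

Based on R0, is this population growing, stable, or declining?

lx = nx/n0 = nx/400: 1, 0.6625, 0.44, 0.315, 0.165, 0.095, 0.04, 0.01, 0
R0 = Σ lx·mx = 0 + 1.06 + 1.056 + 0.4725 + 0.1485 + 0.076 + 0.028 + 0.008 + 0 = 2.849
R0 > 1, so the population is growing.

growing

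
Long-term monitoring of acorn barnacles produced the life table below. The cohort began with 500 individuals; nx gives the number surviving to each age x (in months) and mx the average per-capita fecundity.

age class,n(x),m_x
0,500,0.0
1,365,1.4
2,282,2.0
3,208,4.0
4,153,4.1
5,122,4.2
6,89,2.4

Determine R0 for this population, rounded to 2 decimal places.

6.52

lx = nx/n0 = nx/500: 1, 0.73, 0.564, 0.416, 0.306, 0.244, 0.178
lx·mx by age: 0, 1.022, 1.128, 1.664, 1.2546, 1.0248, 0.4272
R0 = Σ lx·mx = 6.5206 → 6.52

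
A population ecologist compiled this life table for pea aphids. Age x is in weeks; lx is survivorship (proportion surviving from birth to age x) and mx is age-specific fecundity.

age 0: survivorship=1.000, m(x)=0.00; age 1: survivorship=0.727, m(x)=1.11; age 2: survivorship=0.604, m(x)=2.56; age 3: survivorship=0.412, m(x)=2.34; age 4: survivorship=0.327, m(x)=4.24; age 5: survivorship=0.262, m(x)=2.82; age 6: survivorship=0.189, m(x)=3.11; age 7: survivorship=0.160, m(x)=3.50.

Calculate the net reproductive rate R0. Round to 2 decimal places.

6.59

lx·mx by age: 0, 0.80697, 1.54624, 0.96408, 1.38648, 0.73884, 0.58779, 0.56
R0 = Σ lx·mx = 6.5904 → 6.59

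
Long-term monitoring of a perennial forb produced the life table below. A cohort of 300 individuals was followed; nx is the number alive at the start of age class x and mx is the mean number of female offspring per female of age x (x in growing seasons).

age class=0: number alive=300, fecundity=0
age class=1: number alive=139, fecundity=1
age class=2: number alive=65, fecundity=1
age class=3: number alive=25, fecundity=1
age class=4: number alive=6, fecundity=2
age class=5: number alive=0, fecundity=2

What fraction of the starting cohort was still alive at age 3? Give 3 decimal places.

l_3 = n_3/n_0 = 25/300 = 0.083333… → 0.083

0.083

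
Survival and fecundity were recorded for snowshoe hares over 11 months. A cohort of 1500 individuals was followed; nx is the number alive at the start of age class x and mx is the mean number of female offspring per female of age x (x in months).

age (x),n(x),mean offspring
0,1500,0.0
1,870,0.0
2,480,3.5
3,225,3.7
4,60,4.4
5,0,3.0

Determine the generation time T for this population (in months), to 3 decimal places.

2.490

lx = nx/n0 = nx/1500: 1, 0.58, 0.32, 0.15, 0.04, 0
lx·mx: 0, 0, 1.12, 0.555, 0.176, 0 → R0 = 1.851
x·lx·mx: 0, 0, 2.24, 1.665, 0.704, 0 → Σ = 4.609
T = 4.609 / 1.851 = 2.490005… → 2.490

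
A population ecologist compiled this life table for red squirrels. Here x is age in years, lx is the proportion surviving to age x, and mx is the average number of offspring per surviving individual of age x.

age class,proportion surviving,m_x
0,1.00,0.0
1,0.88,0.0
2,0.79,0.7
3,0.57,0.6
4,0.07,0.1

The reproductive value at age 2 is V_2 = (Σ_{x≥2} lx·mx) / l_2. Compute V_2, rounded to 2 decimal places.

lx·mx for x ≥ 2: 0.553, 0.342, 0.007 → sum = 0.902
V_2 = 0.902 / l_2 = 0.902 / 0.79 = 1.141772… → 1.14

1.14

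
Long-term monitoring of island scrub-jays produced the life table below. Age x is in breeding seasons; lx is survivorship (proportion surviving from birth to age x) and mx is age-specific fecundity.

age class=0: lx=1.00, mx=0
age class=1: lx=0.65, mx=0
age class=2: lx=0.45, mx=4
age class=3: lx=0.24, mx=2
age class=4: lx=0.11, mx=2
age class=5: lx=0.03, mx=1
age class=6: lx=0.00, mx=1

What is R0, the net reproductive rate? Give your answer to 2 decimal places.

lx·mx by age: 0, 0, 1.8, 0.48, 0.22, 0.03, 0
R0 = Σ lx·mx = 2.53 → 2.53

2.53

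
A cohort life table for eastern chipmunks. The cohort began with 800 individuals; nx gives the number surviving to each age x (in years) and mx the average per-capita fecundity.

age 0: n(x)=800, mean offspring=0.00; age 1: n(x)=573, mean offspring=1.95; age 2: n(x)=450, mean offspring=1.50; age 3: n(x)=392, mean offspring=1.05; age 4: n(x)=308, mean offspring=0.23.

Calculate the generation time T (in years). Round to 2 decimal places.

lx = nx/n0 = nx/800: 1, 0.71625, 0.5625, 0.49, 0.385
lx·mx: 0, 1.396688…, 0.84375, 0.5145, 0.08855 → R0 = 2.843488…
x·lx·mx: 0, 1.396688…, 1.6875, 1.5435, 0.3542 → Σ = 4.981888…
T = 4.981888… / 2.843488… = 1.752034… → 1.75

1.75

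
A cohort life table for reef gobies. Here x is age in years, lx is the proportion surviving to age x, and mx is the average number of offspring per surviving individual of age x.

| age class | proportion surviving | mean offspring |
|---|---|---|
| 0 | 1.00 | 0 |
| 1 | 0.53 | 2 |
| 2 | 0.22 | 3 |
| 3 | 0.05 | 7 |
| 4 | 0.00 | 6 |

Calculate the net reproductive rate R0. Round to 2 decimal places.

2.07

lx·mx by age: 0, 1.06, 0.66, 0.35, 0
R0 = Σ lx·mx = 2.07 → 2.07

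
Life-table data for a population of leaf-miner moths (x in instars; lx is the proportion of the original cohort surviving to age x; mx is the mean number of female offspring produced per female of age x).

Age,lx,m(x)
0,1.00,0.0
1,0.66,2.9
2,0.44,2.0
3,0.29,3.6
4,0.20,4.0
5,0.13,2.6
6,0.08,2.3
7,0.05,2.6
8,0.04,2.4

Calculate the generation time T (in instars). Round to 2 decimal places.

lx·mx: 0, 1.914, 0.88, 1.044, 0.8, 0.338, 0.184, 0.13, 0.096 → R0 = 5.386
x·lx·mx: 0, 1.914, 1.76, 3.132, 3.2, 1.69, 1.104, 0.91, 0.768 → Σ = 14.478
T = 14.478 / 5.386 = 2.68808… → 2.69

2.69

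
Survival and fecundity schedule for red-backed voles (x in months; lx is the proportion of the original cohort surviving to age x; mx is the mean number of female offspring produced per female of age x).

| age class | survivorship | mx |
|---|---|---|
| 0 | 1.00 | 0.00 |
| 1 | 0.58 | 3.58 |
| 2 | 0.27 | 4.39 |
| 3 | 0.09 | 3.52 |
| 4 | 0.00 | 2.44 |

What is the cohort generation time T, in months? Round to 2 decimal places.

1.51

lx·mx: 0, 2.0764, 1.1853, 0.3168, 0 → R0 = 3.5785
x·lx·mx: 0, 2.0764, 2.3706, 0.9504, 0 → Σ = 5.3974
T = 5.3974 / 3.5785 = 1.508286… → 1.51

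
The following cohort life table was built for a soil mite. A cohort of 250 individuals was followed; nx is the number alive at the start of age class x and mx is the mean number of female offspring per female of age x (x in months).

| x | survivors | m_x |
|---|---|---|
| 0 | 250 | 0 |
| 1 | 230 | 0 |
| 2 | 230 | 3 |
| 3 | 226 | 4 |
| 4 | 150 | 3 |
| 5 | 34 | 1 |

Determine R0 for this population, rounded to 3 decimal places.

8.312

lx = nx/n0 = nx/250: 1, 0.92, 0.92, 0.904, 0.6, 0.136
lx·mx by age: 0, 0, 2.76, 3.616, 1.8, 0.136
R0 = Σ lx·mx = 8.312 → 8.312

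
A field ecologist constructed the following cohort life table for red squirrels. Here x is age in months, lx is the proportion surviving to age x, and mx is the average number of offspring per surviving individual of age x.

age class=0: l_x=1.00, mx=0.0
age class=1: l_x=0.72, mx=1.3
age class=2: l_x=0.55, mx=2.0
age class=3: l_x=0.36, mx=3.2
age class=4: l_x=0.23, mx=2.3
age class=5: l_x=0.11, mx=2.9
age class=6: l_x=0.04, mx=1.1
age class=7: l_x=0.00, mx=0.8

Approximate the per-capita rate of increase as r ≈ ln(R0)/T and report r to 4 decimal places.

R0 = Σ lx·mx = 0 + 0.936 + 1.1 + 1.152 + 0.529 + 0.319 + 0.044 + 0 = 4.08
Σ x·lx·mx = 10.567; T = 10.567/4.08 = 2.58995…
r ≈ ln(R0)/T = ln(4.08)/2.58995… = 0.542905… → 0.5429

0.5429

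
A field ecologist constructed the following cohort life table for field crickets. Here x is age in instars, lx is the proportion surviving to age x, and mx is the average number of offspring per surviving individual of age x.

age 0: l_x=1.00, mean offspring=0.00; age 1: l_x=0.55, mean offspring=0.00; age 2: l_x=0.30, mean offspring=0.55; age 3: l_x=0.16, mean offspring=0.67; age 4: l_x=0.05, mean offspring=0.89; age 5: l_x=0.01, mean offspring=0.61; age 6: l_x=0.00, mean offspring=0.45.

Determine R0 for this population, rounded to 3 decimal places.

0.323

lx·mx by age: 0, 0, 0.165, 0.1072, 0.0445, 0.0061, 0
R0 = Σ lx·mx = 0.3228 → 0.323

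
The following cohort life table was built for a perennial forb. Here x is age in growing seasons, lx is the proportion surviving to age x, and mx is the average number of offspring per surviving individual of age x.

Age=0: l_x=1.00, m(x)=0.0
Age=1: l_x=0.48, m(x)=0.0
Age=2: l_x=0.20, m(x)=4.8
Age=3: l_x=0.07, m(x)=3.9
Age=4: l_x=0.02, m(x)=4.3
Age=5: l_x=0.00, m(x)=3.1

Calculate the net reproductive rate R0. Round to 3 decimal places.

1.319

lx·mx by age: 0, 0, 0.96, 0.273, 0.086, 0
R0 = Σ lx·mx = 1.319 → 1.319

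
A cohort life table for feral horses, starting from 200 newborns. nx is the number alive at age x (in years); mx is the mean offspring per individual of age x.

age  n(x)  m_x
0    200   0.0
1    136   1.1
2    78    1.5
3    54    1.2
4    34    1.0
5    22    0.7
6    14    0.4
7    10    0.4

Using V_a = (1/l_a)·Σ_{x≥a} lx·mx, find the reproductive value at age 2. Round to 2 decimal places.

lx = nx/n0 = nx/200: 1, 0.68, 0.39, 0.27, 0.17, 0.11, 0.07, 0.05
lx·mx for x ≥ 2: 0.585, 0.324, 0.17, 0.077, 0.028, 0.02 → sum = 1.204
V_2 = 1.204 / l_2 = 1.204 / 0.39 = 3.087179… → 3.09

3.09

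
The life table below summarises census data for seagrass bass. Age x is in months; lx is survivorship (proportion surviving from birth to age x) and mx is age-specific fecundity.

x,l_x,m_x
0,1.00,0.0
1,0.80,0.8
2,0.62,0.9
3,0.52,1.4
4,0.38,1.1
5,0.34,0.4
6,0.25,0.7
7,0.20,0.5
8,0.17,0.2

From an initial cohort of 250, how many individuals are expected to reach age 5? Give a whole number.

Expected survivors = N0 · l_5 = 250 × 0.34 = 85 → 85

85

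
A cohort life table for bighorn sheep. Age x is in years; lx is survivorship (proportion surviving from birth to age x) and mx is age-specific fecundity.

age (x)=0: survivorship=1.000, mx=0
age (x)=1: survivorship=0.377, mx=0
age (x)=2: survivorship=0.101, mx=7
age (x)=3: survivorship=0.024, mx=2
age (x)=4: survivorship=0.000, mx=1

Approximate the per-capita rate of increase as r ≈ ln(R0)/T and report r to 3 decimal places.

-0.136

R0 = Σ lx·mx = 0 + 0 + 0.707 + 0.048 + 0 = 0.755
Σ x·lx·mx = 1.558; T = 1.558/0.755 = 2.06358…
r ≈ ln(R0)/T = ln(0.755)/2.06358… = -0.13619… → -0.136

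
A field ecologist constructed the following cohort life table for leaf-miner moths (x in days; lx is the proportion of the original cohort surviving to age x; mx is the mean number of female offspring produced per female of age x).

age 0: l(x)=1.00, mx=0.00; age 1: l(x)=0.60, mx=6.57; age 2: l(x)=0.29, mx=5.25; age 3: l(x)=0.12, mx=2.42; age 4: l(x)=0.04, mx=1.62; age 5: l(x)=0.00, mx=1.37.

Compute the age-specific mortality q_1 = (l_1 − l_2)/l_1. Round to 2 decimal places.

0.52

q_1 = (l_1 − l_2) / l_1 = (0.6 − 0.29) / 0.6
     = 0.31 / 0.6 = 0.516667… → 0.52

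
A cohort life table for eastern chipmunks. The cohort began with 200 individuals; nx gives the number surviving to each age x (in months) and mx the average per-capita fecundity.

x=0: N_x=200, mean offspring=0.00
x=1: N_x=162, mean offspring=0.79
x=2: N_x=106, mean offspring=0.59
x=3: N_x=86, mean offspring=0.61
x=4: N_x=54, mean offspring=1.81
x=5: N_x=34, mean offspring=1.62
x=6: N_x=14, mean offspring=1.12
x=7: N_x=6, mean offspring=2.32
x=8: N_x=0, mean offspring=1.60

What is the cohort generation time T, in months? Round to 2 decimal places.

lx = nx/n0 = nx/200: 1, 0.81, 0.53, 0.43, 0.27, 0.17, 0.07, 0.03, 0
lx·mx: 0, 0.6399, 0.3127, 0.2623, 0.4887, 0.2754, 0.0784, 0.0696, 0 → R0 = 2.127
x·lx·mx: 0, 0.6399, 0.6254, 0.7869, 1.9548, 1.377, 0.4704, 0.4872, 0 → Σ = 6.3416
T = 6.3416 / 2.127 = 2.981476… → 2.98

2.98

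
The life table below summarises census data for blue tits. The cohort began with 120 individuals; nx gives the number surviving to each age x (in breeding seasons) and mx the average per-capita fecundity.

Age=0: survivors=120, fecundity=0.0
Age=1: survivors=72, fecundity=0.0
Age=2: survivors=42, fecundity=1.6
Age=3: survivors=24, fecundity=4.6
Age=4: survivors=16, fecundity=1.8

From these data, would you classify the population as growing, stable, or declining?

growing

lx = nx/n0 = nx/120: 1, 0.6, 0.35, 0.2, 0.13333…
R0 = Σ lx·mx = 0 + 0 + 0.56 + 0.92 + 0.24… = 1.72…
R0 > 1, so the population is growing.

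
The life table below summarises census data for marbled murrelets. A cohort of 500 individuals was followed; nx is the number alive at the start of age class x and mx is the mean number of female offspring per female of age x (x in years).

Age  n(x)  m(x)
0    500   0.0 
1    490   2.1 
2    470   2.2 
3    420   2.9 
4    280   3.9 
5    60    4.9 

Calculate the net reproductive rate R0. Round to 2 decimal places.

lx = nx/n0 = nx/500: 1, 0.98, 0.94, 0.84, 0.56, 0.12
lx·mx by age: 0, 2.058, 2.068, 2.436, 2.184, 0.588
R0 = Σ lx·mx = 9.334 → 9.33

9.33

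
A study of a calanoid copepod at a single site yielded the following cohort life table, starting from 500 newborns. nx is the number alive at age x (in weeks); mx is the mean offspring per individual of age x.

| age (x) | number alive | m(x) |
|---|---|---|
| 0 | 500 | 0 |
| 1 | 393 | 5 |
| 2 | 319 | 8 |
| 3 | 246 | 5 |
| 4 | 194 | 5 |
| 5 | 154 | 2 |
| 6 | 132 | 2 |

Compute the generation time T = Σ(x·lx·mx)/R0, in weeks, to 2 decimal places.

2.44

lx = nx/n0 = nx/500: 1, 0.786, 0.638, 0.492, 0.388, 0.308, 0.264
lx·mx: 0, 3.93, 5.104, 2.46, 1.94, 0.616, 0.528 → R0 = 14.578
x·lx·mx: 0, 3.93, 10.208, 7.38, 7.76, 3.08, 3.168 → Σ = 35.526
T = 35.526 / 14.578 = 2.43696… → 2.44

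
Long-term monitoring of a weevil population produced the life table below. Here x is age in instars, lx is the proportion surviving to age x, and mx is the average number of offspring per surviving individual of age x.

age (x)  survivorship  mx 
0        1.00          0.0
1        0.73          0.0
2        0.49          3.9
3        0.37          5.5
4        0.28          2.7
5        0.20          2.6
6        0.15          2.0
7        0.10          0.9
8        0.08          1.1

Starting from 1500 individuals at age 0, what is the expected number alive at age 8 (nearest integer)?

120

Expected survivors = N0 · l_8 = 1500 × 0.08 = 120 → 120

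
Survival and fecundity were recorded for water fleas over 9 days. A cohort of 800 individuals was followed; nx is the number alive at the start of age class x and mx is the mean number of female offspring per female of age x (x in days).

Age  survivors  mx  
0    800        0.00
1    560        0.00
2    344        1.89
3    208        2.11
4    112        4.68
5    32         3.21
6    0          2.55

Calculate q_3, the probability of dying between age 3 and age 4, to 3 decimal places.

lx = nx/n0 = nx/800: 1, 0.7, 0.43, 0.26, 0.14, 0.04, 0
q_3 = (l_3 − l_4) / l_3 = (0.26 − 0.14) / 0.26
     = 0.12 / 0.26 = 0.461538… → 0.462

0.462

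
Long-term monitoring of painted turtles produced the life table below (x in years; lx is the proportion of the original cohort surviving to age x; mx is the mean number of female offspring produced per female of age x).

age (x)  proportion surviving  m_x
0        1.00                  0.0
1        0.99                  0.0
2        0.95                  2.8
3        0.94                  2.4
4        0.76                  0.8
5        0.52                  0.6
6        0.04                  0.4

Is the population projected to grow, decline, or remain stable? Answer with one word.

growing

R0 = Σ lx·mx = 0 + 0 + 2.66 + 2.256 + 0.608 + 0.312 + 0.016 = 5.852
R0 > 1, so the population is growing.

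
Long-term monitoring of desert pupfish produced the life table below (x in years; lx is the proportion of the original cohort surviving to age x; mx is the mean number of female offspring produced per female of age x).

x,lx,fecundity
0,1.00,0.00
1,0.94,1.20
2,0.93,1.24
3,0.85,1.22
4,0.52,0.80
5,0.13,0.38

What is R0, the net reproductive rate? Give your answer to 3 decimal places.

lx·mx by age: 0, 1.128, 1.1532, 1.037, 0.416, 0.0494
R0 = Σ lx·mx = 3.7836 → 3.784

3.784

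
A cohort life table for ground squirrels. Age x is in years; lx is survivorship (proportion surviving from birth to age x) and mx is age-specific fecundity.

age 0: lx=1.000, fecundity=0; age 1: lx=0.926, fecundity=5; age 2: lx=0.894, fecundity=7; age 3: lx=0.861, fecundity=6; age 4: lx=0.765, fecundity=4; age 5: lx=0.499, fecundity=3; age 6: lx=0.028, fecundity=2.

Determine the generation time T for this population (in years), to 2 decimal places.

lx·mx: 0, 4.63, 6.258, 5.166, 3.06, 1.497, 0.056 → R0 = 20.667
x·lx·mx: 0, 4.63, 12.516, 15.498, 12.24, 7.485, 0.336 → Σ = 52.705
T = 52.705 / 20.667 = 2.550201… → 2.55

2.55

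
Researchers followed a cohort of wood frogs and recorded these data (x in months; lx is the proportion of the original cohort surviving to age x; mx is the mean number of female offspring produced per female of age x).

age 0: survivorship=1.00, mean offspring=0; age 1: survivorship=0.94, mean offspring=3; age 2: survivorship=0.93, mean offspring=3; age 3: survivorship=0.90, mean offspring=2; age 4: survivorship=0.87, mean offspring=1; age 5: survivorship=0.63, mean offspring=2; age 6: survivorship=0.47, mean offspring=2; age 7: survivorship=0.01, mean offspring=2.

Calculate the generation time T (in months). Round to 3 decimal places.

lx·mx: 0, 2.82, 2.79, 1.8, 0.87, 1.26, 0.94, 0.02 → R0 = 10.5
x·lx·mx: 0, 2.82, 5.58, 5.4, 3.48, 6.3, 5.64, 0.14 → Σ = 29.36
T = 29.36 / 10.5 = 2.79619… → 2.796

2.796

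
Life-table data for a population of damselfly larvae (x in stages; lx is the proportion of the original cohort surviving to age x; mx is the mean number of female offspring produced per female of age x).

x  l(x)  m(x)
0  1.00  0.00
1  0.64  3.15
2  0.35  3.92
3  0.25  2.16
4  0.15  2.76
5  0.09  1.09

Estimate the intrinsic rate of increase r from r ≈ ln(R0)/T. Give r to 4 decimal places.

0.7763

R0 = Σ lx·mx = 0 + 2.016 + 1.372 + 0.54 + 0.414 + 0.0981 = 4.4401
Σ x·lx·mx = 8.5265; T = 8.5265/4.4401 = 1.92034…
r ≈ ln(R0)/T = ln(4.4401)/1.92034… = 0.776257… → 0.7763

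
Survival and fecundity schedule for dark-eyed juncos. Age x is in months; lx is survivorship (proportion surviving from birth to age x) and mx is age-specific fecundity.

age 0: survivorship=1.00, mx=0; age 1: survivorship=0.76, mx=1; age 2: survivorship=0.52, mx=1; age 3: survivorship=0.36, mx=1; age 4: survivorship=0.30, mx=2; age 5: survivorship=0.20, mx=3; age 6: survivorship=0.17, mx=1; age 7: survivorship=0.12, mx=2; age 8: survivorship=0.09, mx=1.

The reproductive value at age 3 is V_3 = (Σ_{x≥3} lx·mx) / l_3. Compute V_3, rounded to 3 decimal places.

5.722

lx·mx for x ≥ 3: 0.36, 0.6, 0.6, 0.17, 0.24, 0.09 → sum = 2.06
V_3 = 2.06 / l_3 = 2.06 / 0.36 = 5.722222… → 5.722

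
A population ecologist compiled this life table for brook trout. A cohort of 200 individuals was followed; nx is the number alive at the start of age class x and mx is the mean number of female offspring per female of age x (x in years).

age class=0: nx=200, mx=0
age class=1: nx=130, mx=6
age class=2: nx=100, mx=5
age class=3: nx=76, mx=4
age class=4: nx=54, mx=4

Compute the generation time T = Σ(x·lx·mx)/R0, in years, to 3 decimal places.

1.976

lx = nx/n0 = nx/200: 1, 0.65, 0.5, 0.38, 0.27
lx·mx: 0, 3.9, 2.5, 1.52, 1.08 → R0 = 9
x·lx·mx: 0, 3.9, 5, 4.56, 4.32 → Σ = 17.78
T = 17.78 / 9 = 1.975556… → 1.976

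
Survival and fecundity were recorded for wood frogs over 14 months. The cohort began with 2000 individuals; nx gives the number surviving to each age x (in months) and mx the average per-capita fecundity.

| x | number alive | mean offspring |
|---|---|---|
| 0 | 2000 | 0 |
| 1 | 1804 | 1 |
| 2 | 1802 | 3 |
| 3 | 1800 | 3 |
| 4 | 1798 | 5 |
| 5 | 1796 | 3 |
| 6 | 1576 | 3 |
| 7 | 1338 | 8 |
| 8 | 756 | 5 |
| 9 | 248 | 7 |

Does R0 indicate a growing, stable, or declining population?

growing

lx = nx/n0 = nx/2000: 1, 0.902, 0.901, 0.9, 0.899, 0.898, 0.788, 0.669, 0.378, 0.124
R0 = Σ lx·mx = 0 + 0.902 + 2.703 + 2.7 + 4.495 + 2.694 + 2.364 + 5.352 + 1.89 + 0.868 = 23.968
R0 > 1, so the population is growing.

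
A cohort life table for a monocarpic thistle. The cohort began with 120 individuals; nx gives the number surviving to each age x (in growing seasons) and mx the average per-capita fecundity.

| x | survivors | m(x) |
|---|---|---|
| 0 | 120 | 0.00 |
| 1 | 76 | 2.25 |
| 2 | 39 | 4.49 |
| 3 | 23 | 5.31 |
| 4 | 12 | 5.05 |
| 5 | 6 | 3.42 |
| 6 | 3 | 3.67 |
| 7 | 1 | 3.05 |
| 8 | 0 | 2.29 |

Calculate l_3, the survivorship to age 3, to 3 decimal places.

0.192

l_3 = n_3/n_0 = 23/120 = 0.191667… → 0.192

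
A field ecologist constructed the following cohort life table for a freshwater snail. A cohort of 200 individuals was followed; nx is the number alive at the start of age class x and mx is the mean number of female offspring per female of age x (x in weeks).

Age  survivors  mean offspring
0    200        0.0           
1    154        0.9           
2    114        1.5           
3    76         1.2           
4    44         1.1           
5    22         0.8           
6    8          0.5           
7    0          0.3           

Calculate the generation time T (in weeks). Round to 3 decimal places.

2.251

lx = nx/n0 = nx/200: 1, 0.77, 0.57, 0.38, 0.22, 0.11, 0.04, 0
lx·mx: 0, 0.693, 0.855, 0.456, 0.242, 0.088, 0.02, 0 → R0 = 2.354
x·lx·mx: 0, 0.693, 1.71, 1.368, 0.968, 0.44, 0.12, 0 → Σ = 5.299
T = 5.299 / 2.354 = 2.251062… → 2.251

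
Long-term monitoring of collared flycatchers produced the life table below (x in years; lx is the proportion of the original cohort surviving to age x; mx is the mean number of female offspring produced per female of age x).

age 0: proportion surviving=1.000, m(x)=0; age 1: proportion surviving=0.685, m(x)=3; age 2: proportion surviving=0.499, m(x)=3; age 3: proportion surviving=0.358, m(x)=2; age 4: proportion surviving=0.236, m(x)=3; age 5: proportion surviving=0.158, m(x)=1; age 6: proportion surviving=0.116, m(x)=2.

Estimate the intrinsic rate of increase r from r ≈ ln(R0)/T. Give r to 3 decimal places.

R0 = Σ lx·mx = 0 + 2.055 + 1.497 + 0.716 + 0.708 + 0.158 + 0.232 = 5.366
Σ x·lx·mx = 12.211; T = 12.211/5.366 = 2.27562…
r ≈ ln(R0)/T = ln(5.366)/2.27562… = 0.7383… → 0.738

0.738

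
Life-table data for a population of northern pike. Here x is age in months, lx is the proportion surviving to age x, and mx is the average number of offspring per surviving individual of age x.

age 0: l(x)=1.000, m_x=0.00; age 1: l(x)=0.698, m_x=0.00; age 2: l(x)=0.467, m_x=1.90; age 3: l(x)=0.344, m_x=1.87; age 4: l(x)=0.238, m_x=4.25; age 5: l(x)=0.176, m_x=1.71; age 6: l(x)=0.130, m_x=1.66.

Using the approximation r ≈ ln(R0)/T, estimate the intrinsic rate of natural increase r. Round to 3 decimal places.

0.324

R0 = Σ lx·mx = 0 + 0 + 0.8873 + 0.64328 + 1.0115 + 0.30096 + 0.2158 = 3.05884
Σ x·lx·mx = 10.55004; T = 10.55004/3.05884 = 3.44903…
r ≈ ln(R0)/T = ln(3.05884)/3.44903… = 0.32416… → 0.324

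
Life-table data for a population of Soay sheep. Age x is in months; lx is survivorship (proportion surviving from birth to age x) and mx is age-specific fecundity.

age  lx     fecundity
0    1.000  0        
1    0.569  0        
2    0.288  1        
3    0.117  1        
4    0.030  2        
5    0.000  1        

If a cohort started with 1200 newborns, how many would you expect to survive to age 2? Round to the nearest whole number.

346

Expected survivors = N0 · l_2 = 1200 × 0.288 = 345.6 → 346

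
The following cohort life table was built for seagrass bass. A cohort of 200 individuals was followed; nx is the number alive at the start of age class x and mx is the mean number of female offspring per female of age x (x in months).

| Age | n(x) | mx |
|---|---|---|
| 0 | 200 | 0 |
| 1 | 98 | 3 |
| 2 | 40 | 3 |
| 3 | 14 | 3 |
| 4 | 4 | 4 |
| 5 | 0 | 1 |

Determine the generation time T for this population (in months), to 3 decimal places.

1.534

lx = nx/n0 = nx/200: 1, 0.49, 0.2, 0.07, 0.02, 0
lx·mx: 0, 1.47, 0.6, 0.21, 0.08, 0 → R0 = 2.36
x·lx·mx: 0, 1.47, 1.2, 0.63, 0.32, 0 → Σ = 3.62
T = 3.62 / 2.36 = 1.533898… → 1.534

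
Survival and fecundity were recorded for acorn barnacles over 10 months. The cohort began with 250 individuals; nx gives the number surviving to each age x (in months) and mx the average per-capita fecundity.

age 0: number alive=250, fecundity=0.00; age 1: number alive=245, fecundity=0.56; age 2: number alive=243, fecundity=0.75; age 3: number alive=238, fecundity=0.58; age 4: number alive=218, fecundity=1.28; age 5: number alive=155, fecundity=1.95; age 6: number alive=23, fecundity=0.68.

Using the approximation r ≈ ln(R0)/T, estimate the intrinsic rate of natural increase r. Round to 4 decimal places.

0.4173

lx = nx/n0 = nx/250: 1, 0.98, 0.972, 0.952, 0.872, 0.62, 0.092
R0 = Σ lx·mx = 0 + 0.5488 + 0.729 + 0.55216 + 1.11616 + 1.209 + 0.06256 = 4.21768
Σ x·lx·mx = 14.54828; T = 14.54828/4.21768 = 3.44936…
r ≈ ln(R0)/T = ln(4.21768)/3.44936… = 0.417262… → 0.4173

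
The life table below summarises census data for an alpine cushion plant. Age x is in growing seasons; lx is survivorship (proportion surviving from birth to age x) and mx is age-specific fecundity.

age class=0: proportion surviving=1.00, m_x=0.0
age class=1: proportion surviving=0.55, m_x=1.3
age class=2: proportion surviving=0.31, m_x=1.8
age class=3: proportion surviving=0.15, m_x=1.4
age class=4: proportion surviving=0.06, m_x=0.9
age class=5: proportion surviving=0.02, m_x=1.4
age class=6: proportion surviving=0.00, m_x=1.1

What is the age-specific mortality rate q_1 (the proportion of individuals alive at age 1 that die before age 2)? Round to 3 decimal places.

q_1 = (l_1 − l_2) / l_1 = (0.55 − 0.31) / 0.55
     = 0.24 / 0.55 = 0.436364… → 0.436

0.436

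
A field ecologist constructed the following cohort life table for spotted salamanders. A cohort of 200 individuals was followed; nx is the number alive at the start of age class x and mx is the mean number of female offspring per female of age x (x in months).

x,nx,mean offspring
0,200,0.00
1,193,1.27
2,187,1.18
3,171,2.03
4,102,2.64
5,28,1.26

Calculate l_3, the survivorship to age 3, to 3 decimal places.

l_3 = n_3/n_0 = 171/200 = 0.855 → 0.855

0.855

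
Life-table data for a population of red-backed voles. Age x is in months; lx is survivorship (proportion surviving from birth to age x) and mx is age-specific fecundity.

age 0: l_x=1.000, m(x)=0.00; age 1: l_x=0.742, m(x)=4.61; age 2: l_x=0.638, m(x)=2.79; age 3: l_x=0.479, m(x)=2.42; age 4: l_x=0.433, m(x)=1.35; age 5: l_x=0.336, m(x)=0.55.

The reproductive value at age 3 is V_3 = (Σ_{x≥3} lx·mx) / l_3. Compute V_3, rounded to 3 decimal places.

lx·mx for x ≥ 3: 1.15918, 0.58455, 0.1848 → sum = 1.92853
V_3 = 1.92853 / l_3 = 1.92853 / 0.479 = 4.026159… → 4.026

4.026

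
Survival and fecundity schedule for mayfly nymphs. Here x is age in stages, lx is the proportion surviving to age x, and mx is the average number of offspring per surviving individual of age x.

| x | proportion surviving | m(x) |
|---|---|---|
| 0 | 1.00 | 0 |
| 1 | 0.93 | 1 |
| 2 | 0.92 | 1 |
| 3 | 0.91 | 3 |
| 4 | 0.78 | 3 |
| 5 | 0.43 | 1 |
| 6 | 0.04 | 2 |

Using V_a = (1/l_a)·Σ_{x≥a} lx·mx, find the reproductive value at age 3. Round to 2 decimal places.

lx·mx for x ≥ 3: 2.73, 2.34, 0.43, 0.08 → sum = 5.58
V_3 = 5.58 / l_3 = 5.58 / 0.91 = 6.131868… → 6.13

6.13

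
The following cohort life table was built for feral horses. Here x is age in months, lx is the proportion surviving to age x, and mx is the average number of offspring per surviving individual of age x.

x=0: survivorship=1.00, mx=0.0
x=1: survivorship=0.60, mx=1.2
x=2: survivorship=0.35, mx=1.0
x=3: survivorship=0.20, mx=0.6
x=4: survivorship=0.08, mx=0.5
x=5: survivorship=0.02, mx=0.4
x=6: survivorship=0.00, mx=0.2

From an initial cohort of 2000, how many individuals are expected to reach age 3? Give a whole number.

400

Expected survivors = N0 · l_3 = 2000 × 0.20 = 400 → 400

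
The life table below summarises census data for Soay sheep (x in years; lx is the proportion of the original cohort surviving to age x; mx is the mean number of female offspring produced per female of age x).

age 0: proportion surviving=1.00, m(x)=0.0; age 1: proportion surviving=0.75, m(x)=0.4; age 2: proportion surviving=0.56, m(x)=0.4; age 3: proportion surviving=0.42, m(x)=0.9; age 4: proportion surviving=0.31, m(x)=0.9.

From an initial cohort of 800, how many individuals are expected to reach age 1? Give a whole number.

Expected survivors = N0 · l_1 = 800 × 0.75 = 600 → 600

600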